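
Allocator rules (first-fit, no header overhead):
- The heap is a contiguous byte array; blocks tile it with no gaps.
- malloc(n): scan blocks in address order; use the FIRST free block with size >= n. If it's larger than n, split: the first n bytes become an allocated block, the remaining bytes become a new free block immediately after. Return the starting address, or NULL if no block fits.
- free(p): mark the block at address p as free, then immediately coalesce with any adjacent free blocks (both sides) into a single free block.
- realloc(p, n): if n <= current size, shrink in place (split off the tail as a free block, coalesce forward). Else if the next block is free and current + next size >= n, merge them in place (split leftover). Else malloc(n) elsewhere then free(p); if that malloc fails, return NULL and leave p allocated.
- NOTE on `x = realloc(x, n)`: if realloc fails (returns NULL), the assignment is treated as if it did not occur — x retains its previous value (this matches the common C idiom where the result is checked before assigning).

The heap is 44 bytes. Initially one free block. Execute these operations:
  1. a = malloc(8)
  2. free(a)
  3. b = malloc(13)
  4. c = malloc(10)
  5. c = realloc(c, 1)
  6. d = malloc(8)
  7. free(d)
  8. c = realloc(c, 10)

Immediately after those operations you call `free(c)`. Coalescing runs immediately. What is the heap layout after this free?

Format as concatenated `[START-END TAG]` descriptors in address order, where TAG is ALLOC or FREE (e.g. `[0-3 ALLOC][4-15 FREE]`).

Answer: [0-12 ALLOC][13-43 FREE]

Derivation:
Op 1: a = malloc(8) -> a = 0; heap: [0-7 ALLOC][8-43 FREE]
Op 2: free(a) -> (freed a); heap: [0-43 FREE]
Op 3: b = malloc(13) -> b = 0; heap: [0-12 ALLOC][13-43 FREE]
Op 4: c = malloc(10) -> c = 13; heap: [0-12 ALLOC][13-22 ALLOC][23-43 FREE]
Op 5: c = realloc(c, 1) -> c = 13; heap: [0-12 ALLOC][13-13 ALLOC][14-43 FREE]
Op 6: d = malloc(8) -> d = 14; heap: [0-12 ALLOC][13-13 ALLOC][14-21 ALLOC][22-43 FREE]
Op 7: free(d) -> (freed d); heap: [0-12 ALLOC][13-13 ALLOC][14-43 FREE]
Op 8: c = realloc(c, 10) -> c = 13; heap: [0-12 ALLOC][13-22 ALLOC][23-43 FREE]
free(c): c = 13 -> block [13-22 ALLOC]; mark free, coalesce with adjacent free neighbors -> [0-12 ALLOC][13-43 FREE]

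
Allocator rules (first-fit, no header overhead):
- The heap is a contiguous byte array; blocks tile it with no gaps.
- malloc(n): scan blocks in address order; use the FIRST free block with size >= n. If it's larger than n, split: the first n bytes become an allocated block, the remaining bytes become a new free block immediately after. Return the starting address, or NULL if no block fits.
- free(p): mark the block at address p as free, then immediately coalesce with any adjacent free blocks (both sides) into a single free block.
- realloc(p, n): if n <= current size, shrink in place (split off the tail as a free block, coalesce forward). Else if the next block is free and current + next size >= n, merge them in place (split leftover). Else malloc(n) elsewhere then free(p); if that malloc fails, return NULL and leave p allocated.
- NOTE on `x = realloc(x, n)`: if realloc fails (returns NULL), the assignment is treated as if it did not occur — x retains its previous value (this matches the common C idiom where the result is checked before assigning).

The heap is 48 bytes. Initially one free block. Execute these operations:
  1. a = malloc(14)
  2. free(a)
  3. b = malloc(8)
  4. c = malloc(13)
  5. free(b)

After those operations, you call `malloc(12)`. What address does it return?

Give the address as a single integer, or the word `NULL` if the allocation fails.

Answer: 21

Derivation:
Op 1: a = malloc(14) -> a = 0; heap: [0-13 ALLOC][14-47 FREE]
Op 2: free(a) -> (freed a); heap: [0-47 FREE]
Op 3: b = malloc(8) -> b = 0; heap: [0-7 ALLOC][8-47 FREE]
Op 4: c = malloc(13) -> c = 8; heap: [0-7 ALLOC][8-20 ALLOC][21-47 FREE]
Op 5: free(b) -> (freed b); heap: [0-7 FREE][8-20 ALLOC][21-47 FREE]
malloc(12): first-fit scan over [0-7 FREE][8-20 ALLOC][21-47 FREE] -> 21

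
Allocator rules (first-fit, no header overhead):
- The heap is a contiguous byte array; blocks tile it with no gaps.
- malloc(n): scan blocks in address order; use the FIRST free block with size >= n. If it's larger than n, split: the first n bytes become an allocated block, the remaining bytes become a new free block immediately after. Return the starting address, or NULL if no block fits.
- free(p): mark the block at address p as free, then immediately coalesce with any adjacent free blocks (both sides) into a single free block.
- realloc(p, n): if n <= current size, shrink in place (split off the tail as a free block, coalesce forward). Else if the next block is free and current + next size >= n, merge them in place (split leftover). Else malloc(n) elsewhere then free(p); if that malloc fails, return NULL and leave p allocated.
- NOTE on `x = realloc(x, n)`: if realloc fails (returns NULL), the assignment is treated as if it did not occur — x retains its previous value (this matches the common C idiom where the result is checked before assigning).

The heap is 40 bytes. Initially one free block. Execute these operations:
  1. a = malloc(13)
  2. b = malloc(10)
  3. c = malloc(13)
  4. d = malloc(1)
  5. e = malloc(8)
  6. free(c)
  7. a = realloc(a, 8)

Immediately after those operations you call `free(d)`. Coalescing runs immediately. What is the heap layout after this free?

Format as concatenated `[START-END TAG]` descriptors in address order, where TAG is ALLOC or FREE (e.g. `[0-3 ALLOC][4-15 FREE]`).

Op 1: a = malloc(13) -> a = 0; heap: [0-12 ALLOC][13-39 FREE]
Op 2: b = malloc(10) -> b = 13; heap: [0-12 ALLOC][13-22 ALLOC][23-39 FREE]
Op 3: c = malloc(13) -> c = 23; heap: [0-12 ALLOC][13-22 ALLOC][23-35 ALLOC][36-39 FREE]
Op 4: d = malloc(1) -> d = 36; heap: [0-12 ALLOC][13-22 ALLOC][23-35 ALLOC][36-36 ALLOC][37-39 FREE]
Op 5: e = malloc(8) -> e = NULL; heap: [0-12 ALLOC][13-22 ALLOC][23-35 ALLOC][36-36 ALLOC][37-39 FREE]
Op 6: free(c) -> (freed c); heap: [0-12 ALLOC][13-22 ALLOC][23-35 FREE][36-36 ALLOC][37-39 FREE]
Op 7: a = realloc(a, 8) -> a = 0; heap: [0-7 ALLOC][8-12 FREE][13-22 ALLOC][23-35 FREE][36-36 ALLOC][37-39 FREE]
free(d): d = 36 -> block [36-36 ALLOC]; mark free, coalesce with adjacent free neighbors -> [0-7 ALLOC][8-12 FREE][13-22 ALLOC][23-39 FREE]

Answer: [0-7 ALLOC][8-12 FREE][13-22 ALLOC][23-39 FREE]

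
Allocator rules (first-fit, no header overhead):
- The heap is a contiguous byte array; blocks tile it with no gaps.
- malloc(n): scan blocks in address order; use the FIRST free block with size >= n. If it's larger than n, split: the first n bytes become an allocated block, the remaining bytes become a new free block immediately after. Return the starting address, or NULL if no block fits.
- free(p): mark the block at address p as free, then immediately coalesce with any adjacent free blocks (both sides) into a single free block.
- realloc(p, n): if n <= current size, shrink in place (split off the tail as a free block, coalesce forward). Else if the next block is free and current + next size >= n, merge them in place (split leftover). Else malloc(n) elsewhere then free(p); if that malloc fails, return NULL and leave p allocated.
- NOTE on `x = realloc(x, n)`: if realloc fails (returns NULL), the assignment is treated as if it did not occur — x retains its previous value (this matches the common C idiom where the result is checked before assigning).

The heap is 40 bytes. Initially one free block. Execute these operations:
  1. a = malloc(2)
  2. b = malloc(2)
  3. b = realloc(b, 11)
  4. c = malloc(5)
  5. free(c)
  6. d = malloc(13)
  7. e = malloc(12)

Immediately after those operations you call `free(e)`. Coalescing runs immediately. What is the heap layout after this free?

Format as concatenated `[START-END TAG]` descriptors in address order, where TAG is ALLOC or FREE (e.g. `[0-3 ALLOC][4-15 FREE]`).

Op 1: a = malloc(2) -> a = 0; heap: [0-1 ALLOC][2-39 FREE]
Op 2: b = malloc(2) -> b = 2; heap: [0-1 ALLOC][2-3 ALLOC][4-39 FREE]
Op 3: b = realloc(b, 11) -> b = 2; heap: [0-1 ALLOC][2-12 ALLOC][13-39 FREE]
Op 4: c = malloc(5) -> c = 13; heap: [0-1 ALLOC][2-12 ALLOC][13-17 ALLOC][18-39 FREE]
Op 5: free(c) -> (freed c); heap: [0-1 ALLOC][2-12 ALLOC][13-39 FREE]
Op 6: d = malloc(13) -> d = 13; heap: [0-1 ALLOC][2-12 ALLOC][13-25 ALLOC][26-39 FREE]
Op 7: e = malloc(12) -> e = 26; heap: [0-1 ALLOC][2-12 ALLOC][13-25 ALLOC][26-37 ALLOC][38-39 FREE]
free(e): e = 26 -> block [26-37 ALLOC]; mark free, coalesce with adjacent free neighbors -> [0-1 ALLOC][2-12 ALLOC][13-25 ALLOC][26-39 FREE]

Answer: [0-1 ALLOC][2-12 ALLOC][13-25 ALLOC][26-39 FREE]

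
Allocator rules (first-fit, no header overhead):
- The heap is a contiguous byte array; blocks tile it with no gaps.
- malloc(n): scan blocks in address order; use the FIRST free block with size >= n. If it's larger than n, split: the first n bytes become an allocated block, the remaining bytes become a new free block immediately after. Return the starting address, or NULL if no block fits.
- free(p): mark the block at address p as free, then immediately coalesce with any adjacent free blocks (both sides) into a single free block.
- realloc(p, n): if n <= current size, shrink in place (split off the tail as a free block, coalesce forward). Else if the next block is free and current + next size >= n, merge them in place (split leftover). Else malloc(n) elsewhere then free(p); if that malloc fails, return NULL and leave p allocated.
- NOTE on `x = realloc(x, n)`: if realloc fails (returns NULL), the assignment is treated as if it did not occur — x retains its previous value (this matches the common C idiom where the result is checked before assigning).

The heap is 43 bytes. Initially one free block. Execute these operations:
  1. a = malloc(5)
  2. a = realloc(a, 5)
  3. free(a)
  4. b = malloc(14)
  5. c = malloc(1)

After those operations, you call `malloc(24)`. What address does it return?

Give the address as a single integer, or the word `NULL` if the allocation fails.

Answer: 15

Derivation:
Op 1: a = malloc(5) -> a = 0; heap: [0-4 ALLOC][5-42 FREE]
Op 2: a = realloc(a, 5) -> a = 0; heap: [0-4 ALLOC][5-42 FREE]
Op 3: free(a) -> (freed a); heap: [0-42 FREE]
Op 4: b = malloc(14) -> b = 0; heap: [0-13 ALLOC][14-42 FREE]
Op 5: c = malloc(1) -> c = 14; heap: [0-13 ALLOC][14-14 ALLOC][15-42 FREE]
malloc(24): first-fit scan over [0-13 ALLOC][14-14 ALLOC][15-42 FREE] -> 15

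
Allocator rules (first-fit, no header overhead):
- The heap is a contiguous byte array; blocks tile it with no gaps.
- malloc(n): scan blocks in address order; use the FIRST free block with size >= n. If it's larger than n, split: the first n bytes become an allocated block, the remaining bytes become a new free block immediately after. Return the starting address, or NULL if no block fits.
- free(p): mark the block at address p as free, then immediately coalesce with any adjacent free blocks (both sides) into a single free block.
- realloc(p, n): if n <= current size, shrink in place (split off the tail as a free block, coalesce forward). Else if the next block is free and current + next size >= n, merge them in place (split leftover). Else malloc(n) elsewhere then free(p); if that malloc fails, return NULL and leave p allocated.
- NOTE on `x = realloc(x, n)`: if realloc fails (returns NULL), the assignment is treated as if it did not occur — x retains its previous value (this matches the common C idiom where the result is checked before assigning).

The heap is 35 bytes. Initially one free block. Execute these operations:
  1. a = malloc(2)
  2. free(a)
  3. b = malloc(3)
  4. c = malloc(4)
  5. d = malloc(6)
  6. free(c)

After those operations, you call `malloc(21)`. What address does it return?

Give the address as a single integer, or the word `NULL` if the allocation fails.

Op 1: a = malloc(2) -> a = 0; heap: [0-1 ALLOC][2-34 FREE]
Op 2: free(a) -> (freed a); heap: [0-34 FREE]
Op 3: b = malloc(3) -> b = 0; heap: [0-2 ALLOC][3-34 FREE]
Op 4: c = malloc(4) -> c = 3; heap: [0-2 ALLOC][3-6 ALLOC][7-34 FREE]
Op 5: d = malloc(6) -> d = 7; heap: [0-2 ALLOC][3-6 ALLOC][7-12 ALLOC][13-34 FREE]
Op 6: free(c) -> (freed c); heap: [0-2 ALLOC][3-6 FREE][7-12 ALLOC][13-34 FREE]
malloc(21): first-fit scan over [0-2 ALLOC][3-6 FREE][7-12 ALLOC][13-34 FREE] -> 13

Answer: 13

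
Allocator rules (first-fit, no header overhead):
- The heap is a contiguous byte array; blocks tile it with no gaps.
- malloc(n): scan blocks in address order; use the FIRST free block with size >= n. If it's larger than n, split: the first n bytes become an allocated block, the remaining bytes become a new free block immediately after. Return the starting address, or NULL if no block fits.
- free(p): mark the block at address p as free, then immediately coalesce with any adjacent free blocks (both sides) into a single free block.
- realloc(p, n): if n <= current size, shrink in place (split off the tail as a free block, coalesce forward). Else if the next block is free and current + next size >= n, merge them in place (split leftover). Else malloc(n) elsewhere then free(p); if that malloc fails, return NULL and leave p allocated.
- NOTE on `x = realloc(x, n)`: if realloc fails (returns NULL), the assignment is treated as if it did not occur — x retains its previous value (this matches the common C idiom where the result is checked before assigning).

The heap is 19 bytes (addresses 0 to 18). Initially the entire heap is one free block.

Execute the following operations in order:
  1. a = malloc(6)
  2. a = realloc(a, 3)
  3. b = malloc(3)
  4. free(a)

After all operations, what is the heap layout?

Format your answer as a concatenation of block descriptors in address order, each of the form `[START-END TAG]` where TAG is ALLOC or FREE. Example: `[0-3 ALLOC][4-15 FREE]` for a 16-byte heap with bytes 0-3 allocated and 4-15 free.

Answer: [0-2 FREE][3-5 ALLOC][6-18 FREE]

Derivation:
Op 1: a = malloc(6) -> a = 0; heap: [0-5 ALLOC][6-18 FREE]
Op 2: a = realloc(a, 3) -> a = 0; heap: [0-2 ALLOC][3-18 FREE]
Op 3: b = malloc(3) -> b = 3; heap: [0-2 ALLOC][3-5 ALLOC][6-18 FREE]
Op 4: free(a) -> (freed a); heap: [0-2 FREE][3-5 ALLOC][6-18 FREE]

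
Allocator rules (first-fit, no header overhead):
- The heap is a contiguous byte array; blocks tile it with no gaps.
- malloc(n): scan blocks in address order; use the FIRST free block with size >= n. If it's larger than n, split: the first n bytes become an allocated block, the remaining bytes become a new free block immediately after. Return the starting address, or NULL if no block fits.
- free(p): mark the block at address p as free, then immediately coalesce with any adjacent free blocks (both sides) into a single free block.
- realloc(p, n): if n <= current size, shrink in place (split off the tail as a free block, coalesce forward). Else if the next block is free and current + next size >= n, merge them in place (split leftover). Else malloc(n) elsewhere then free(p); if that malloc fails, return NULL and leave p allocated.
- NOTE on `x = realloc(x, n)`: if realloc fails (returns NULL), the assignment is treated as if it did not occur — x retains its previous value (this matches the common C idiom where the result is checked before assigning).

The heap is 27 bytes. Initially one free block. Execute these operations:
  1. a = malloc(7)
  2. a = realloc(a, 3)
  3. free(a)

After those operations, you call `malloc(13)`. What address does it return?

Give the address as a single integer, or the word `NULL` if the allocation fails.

Answer: 0

Derivation:
Op 1: a = malloc(7) -> a = 0; heap: [0-6 ALLOC][7-26 FREE]
Op 2: a = realloc(a, 3) -> a = 0; heap: [0-2 ALLOC][3-26 FREE]
Op 3: free(a) -> (freed a); heap: [0-26 FREE]
malloc(13): first-fit scan over [0-26 FREE] -> 0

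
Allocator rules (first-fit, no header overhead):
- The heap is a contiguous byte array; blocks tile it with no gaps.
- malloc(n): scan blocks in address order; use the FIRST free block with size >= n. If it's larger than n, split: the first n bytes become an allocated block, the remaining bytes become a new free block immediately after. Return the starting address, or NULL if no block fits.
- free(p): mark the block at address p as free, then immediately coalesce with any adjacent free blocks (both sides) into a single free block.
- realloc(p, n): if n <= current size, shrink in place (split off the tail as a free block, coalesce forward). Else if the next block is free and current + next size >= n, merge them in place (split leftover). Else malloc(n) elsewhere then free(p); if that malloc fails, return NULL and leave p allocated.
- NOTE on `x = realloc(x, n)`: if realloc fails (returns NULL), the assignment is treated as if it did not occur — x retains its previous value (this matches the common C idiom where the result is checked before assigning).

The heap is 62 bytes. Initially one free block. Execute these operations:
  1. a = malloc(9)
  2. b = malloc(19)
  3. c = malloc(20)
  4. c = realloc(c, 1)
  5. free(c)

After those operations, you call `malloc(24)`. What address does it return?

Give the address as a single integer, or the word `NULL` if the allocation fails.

Op 1: a = malloc(9) -> a = 0; heap: [0-8 ALLOC][9-61 FREE]
Op 2: b = malloc(19) -> b = 9; heap: [0-8 ALLOC][9-27 ALLOC][28-61 FREE]
Op 3: c = malloc(20) -> c = 28; heap: [0-8 ALLOC][9-27 ALLOC][28-47 ALLOC][48-61 FREE]
Op 4: c = realloc(c, 1) -> c = 28; heap: [0-8 ALLOC][9-27 ALLOC][28-28 ALLOC][29-61 FREE]
Op 5: free(c) -> (freed c); heap: [0-8 ALLOC][9-27 ALLOC][28-61 FREE]
malloc(24): first-fit scan over [0-8 ALLOC][9-27 ALLOC][28-61 FREE] -> 28

Answer: 28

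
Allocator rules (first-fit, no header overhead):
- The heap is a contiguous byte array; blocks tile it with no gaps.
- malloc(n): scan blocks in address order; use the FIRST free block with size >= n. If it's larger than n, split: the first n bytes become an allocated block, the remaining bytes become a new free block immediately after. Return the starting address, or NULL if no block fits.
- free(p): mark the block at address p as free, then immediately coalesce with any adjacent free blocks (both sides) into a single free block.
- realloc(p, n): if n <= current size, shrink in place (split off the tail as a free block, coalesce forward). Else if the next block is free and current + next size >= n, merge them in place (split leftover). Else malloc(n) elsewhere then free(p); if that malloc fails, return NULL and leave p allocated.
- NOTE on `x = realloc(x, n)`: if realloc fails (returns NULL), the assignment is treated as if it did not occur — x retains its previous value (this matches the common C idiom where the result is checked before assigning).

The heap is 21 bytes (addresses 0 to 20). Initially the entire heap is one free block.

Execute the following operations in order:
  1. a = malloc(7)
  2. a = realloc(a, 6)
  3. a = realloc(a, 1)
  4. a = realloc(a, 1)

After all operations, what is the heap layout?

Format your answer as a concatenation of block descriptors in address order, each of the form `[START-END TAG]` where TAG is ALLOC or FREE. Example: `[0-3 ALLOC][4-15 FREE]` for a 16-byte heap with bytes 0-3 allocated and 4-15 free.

Answer: [0-0 ALLOC][1-20 FREE]

Derivation:
Op 1: a = malloc(7) -> a = 0; heap: [0-6 ALLOC][7-20 FREE]
Op 2: a = realloc(a, 6) -> a = 0; heap: [0-5 ALLOC][6-20 FREE]
Op 3: a = realloc(a, 1) -> a = 0; heap: [0-0 ALLOC][1-20 FREE]
Op 4: a = realloc(a, 1) -> a = 0; heap: [0-0 ALLOC][1-20 FREE]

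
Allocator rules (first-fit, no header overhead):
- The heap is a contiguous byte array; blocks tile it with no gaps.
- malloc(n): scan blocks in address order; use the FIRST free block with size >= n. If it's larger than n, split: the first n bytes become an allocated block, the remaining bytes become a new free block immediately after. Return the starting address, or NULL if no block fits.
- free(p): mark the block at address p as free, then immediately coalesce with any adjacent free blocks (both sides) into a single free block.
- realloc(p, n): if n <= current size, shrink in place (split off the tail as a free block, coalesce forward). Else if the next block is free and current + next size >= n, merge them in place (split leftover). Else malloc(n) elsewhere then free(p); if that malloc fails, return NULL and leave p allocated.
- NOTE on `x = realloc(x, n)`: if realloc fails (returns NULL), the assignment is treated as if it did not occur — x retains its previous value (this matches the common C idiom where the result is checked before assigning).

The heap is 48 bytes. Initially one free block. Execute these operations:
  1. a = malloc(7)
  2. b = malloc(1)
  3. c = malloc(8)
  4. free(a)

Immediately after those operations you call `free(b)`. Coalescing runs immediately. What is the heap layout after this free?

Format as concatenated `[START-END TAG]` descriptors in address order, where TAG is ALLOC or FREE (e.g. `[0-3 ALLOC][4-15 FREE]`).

Op 1: a = malloc(7) -> a = 0; heap: [0-6 ALLOC][7-47 FREE]
Op 2: b = malloc(1) -> b = 7; heap: [0-6 ALLOC][7-7 ALLOC][8-47 FREE]
Op 3: c = malloc(8) -> c = 8; heap: [0-6 ALLOC][7-7 ALLOC][8-15 ALLOC][16-47 FREE]
Op 4: free(a) -> (freed a); heap: [0-6 FREE][7-7 ALLOC][8-15 ALLOC][16-47 FREE]
free(b): b = 7 -> block [7-7 ALLOC]; mark free, coalesce with adjacent free neighbors -> [0-7 FREE][8-15 ALLOC][16-47 FREE]

Answer: [0-7 FREE][8-15 ALLOC][16-47 FREE]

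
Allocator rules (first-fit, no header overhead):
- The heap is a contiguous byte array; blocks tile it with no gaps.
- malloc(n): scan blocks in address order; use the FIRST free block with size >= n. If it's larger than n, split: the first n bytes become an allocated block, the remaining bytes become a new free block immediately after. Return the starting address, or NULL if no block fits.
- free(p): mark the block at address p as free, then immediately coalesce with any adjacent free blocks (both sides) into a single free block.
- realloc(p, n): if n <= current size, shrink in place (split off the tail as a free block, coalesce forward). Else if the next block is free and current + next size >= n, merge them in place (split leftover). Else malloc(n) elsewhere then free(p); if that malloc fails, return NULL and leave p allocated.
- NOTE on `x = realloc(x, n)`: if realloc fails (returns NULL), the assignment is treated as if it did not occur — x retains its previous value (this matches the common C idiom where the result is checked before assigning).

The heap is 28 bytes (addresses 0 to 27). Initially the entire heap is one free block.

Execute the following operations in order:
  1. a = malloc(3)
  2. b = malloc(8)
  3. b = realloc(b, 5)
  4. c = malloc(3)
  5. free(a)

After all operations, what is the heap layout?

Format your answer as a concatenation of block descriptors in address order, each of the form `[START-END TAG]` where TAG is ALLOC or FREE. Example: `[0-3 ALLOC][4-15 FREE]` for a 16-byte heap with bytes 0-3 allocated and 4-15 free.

Op 1: a = malloc(3) -> a = 0; heap: [0-2 ALLOC][3-27 FREE]
Op 2: b = malloc(8) -> b = 3; heap: [0-2 ALLOC][3-10 ALLOC][11-27 FREE]
Op 3: b = realloc(b, 5) -> b = 3; heap: [0-2 ALLOC][3-7 ALLOC][8-27 FREE]
Op 4: c = malloc(3) -> c = 8; heap: [0-2 ALLOC][3-7 ALLOC][8-10 ALLOC][11-27 FREE]
Op 5: free(a) -> (freed a); heap: [0-2 FREE][3-7 ALLOC][8-10 ALLOC][11-27 FREE]

Answer: [0-2 FREE][3-7 ALLOC][8-10 ALLOC][11-27 FREE]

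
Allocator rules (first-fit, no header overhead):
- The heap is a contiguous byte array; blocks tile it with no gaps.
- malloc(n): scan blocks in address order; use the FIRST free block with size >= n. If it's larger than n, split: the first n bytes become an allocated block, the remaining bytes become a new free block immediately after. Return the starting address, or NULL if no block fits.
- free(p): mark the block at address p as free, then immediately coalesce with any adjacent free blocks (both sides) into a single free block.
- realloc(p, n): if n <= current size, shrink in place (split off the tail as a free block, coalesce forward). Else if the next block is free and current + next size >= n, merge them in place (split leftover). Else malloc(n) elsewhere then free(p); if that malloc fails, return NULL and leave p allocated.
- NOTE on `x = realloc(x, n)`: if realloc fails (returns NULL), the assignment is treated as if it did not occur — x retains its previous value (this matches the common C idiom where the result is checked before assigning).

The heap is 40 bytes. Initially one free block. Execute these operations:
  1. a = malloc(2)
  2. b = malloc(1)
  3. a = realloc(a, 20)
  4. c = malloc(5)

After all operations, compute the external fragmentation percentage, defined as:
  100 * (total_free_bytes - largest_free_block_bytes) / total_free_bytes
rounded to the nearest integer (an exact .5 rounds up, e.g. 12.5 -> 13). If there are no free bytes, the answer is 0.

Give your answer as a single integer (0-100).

Op 1: a = malloc(2) -> a = 0; heap: [0-1 ALLOC][2-39 FREE]
Op 2: b = malloc(1) -> b = 2; heap: [0-1 ALLOC][2-2 ALLOC][3-39 FREE]
Op 3: a = realloc(a, 20) -> a = 3; heap: [0-1 FREE][2-2 ALLOC][3-22 ALLOC][23-39 FREE]
Op 4: c = malloc(5) -> c = 23; heap: [0-1 FREE][2-2 ALLOC][3-22 ALLOC][23-27 ALLOC][28-39 FREE]
Free blocks: [2 12] total_free=14 largest=12 -> 100*(14-12)/14 = 200/14 ≈ 14.286 -> rounds to 14

Answer: 14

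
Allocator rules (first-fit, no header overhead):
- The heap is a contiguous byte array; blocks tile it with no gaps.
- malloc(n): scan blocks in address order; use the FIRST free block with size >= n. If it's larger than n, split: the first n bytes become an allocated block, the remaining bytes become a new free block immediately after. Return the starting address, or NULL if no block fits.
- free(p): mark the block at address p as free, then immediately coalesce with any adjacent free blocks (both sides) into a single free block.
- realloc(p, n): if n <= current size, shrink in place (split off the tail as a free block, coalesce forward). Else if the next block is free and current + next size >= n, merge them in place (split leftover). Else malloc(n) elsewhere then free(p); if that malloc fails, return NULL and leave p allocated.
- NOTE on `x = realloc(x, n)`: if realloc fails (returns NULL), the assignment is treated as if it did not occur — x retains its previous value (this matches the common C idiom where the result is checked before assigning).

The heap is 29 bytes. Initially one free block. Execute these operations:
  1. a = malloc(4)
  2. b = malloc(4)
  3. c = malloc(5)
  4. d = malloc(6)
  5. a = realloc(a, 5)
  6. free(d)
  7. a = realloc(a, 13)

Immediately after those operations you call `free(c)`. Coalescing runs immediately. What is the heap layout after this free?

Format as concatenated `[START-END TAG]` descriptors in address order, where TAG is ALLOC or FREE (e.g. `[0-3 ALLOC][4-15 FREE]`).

Op 1: a = malloc(4) -> a = 0; heap: [0-3 ALLOC][4-28 FREE]
Op 2: b = malloc(4) -> b = 4; heap: [0-3 ALLOC][4-7 ALLOC][8-28 FREE]
Op 3: c = malloc(5) -> c = 8; heap: [0-3 ALLOC][4-7 ALLOC][8-12 ALLOC][13-28 FREE]
Op 4: d = malloc(6) -> d = 13; heap: [0-3 ALLOC][4-7 ALLOC][8-12 ALLOC][13-18 ALLOC][19-28 FREE]
Op 5: a = realloc(a, 5) -> a = 19; heap: [0-3 FREE][4-7 ALLOC][8-12 ALLOC][13-18 ALLOC][19-23 ALLOC][24-28 FREE]
Op 6: free(d) -> (freed d); heap: [0-3 FREE][4-7 ALLOC][8-12 ALLOC][13-18 FREE][19-23 ALLOC][24-28 FREE]
Op 7: a = realloc(a, 13) -> NULL (a unchanged); heap: [0-3 FREE][4-7 ALLOC][8-12 ALLOC][13-18 FREE][19-23 ALLOC][24-28 FREE]
free(c): c = 8 -> block [8-12 ALLOC]; mark free, coalesce with adjacent free neighbors -> [0-3 FREE][4-7 ALLOC][8-18 FREE][19-23 ALLOC][24-28 FREE]

Answer: [0-3 FREE][4-7 ALLOC][8-18 FREE][19-23 ALLOC][24-28 FREE]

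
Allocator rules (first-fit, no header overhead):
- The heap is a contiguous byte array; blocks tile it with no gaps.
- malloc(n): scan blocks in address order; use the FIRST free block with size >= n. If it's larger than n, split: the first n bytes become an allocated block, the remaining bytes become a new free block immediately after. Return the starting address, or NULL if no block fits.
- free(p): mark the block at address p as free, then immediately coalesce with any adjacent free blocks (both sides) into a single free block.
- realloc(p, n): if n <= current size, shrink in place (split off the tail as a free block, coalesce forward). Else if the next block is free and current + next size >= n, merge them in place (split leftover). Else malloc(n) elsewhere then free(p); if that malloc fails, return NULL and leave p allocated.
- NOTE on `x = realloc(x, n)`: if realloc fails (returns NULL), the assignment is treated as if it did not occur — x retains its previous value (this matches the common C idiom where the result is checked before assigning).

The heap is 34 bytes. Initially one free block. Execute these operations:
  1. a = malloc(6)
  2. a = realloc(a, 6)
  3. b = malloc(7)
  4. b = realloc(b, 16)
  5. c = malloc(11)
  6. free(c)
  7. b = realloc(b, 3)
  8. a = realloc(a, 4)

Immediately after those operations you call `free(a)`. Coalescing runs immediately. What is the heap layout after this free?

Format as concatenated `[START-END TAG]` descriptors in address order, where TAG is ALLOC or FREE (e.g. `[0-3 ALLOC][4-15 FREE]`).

Answer: [0-5 FREE][6-8 ALLOC][9-33 FREE]

Derivation:
Op 1: a = malloc(6) -> a = 0; heap: [0-5 ALLOC][6-33 FREE]
Op 2: a = realloc(a, 6) -> a = 0; heap: [0-5 ALLOC][6-33 FREE]
Op 3: b = malloc(7) -> b = 6; heap: [0-5 ALLOC][6-12 ALLOC][13-33 FREE]
Op 4: b = realloc(b, 16) -> b = 6; heap: [0-5 ALLOC][6-21 ALLOC][22-33 FREE]
Op 5: c = malloc(11) -> c = 22; heap: [0-5 ALLOC][6-21 ALLOC][22-32 ALLOC][33-33 FREE]
Op 6: free(c) -> (freed c); heap: [0-5 ALLOC][6-21 ALLOC][22-33 FREE]
Op 7: b = realloc(b, 3) -> b = 6; heap: [0-5 ALLOC][6-8 ALLOC][9-33 FREE]
Op 8: a = realloc(a, 4) -> a = 0; heap: [0-3 ALLOC][4-5 FREE][6-8 ALLOC][9-33 FREE]
free(a): a = 0 -> block [0-3 ALLOC]; mark free, coalesce with adjacent free neighbors -> [0-5 FREE][6-8 ALLOC][9-33 FREE]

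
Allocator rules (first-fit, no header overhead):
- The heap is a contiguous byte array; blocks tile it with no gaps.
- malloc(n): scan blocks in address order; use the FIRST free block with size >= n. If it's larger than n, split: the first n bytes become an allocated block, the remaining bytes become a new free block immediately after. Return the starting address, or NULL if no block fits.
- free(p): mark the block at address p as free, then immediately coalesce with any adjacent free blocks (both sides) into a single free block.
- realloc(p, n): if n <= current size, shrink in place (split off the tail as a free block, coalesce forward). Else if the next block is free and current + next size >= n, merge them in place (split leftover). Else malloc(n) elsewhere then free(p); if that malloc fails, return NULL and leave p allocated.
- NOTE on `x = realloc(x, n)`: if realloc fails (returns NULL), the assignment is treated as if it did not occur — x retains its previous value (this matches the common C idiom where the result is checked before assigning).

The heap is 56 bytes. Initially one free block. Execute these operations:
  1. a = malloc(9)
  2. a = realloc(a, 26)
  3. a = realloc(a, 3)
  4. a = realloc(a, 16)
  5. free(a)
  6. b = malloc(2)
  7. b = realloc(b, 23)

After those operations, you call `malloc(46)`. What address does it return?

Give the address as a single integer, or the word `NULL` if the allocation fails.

Answer: NULL

Derivation:
Op 1: a = malloc(9) -> a = 0; heap: [0-8 ALLOC][9-55 FREE]
Op 2: a = realloc(a, 26) -> a = 0; heap: [0-25 ALLOC][26-55 FREE]
Op 3: a = realloc(a, 3) -> a = 0; heap: [0-2 ALLOC][3-55 FREE]
Op 4: a = realloc(a, 16) -> a = 0; heap: [0-15 ALLOC][16-55 FREE]
Op 5: free(a) -> (freed a); heap: [0-55 FREE]
Op 6: b = malloc(2) -> b = 0; heap: [0-1 ALLOC][2-55 FREE]
Op 7: b = realloc(b, 23) -> b = 0; heap: [0-22 ALLOC][23-55 FREE]
malloc(46): first-fit scan over [0-22 ALLOC][23-55 FREE] -> NULL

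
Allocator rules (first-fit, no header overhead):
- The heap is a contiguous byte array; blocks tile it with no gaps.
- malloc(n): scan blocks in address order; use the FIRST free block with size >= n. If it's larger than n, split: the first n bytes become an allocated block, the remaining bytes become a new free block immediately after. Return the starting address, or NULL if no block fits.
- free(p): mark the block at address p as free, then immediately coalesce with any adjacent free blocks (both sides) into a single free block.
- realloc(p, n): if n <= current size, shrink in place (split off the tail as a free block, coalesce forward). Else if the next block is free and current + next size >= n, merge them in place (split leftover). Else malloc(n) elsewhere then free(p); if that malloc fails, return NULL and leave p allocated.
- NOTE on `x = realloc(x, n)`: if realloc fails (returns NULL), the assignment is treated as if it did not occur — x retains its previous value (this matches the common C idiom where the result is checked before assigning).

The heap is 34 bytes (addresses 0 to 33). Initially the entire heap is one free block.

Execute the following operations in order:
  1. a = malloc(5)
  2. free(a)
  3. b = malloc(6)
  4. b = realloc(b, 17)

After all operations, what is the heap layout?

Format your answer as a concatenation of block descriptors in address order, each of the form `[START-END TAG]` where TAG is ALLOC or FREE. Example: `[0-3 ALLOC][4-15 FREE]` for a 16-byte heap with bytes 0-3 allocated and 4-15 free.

Answer: [0-16 ALLOC][17-33 FREE]

Derivation:
Op 1: a = malloc(5) -> a = 0; heap: [0-4 ALLOC][5-33 FREE]
Op 2: free(a) -> (freed a); heap: [0-33 FREE]
Op 3: b = malloc(6) -> b = 0; heap: [0-5 ALLOC][6-33 FREE]
Op 4: b = realloc(b, 17) -> b = 0; heap: [0-16 ALLOC][17-33 FREE]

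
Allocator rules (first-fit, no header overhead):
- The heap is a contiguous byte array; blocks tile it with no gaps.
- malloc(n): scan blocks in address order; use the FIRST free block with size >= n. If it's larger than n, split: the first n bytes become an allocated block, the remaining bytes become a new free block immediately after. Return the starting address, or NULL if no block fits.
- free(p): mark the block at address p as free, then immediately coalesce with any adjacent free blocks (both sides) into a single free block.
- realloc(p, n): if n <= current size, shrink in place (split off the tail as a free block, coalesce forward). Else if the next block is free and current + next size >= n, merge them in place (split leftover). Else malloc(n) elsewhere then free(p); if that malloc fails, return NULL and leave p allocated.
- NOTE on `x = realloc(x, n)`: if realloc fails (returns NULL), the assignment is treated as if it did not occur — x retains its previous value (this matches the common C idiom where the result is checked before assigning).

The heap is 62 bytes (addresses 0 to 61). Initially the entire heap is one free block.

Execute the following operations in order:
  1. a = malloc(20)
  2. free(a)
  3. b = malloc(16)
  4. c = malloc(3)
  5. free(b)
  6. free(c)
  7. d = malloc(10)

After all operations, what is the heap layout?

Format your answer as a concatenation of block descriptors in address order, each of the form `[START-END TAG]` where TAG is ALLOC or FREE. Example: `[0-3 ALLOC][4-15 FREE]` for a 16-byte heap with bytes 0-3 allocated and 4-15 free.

Answer: [0-9 ALLOC][10-61 FREE]

Derivation:
Op 1: a = malloc(20) -> a = 0; heap: [0-19 ALLOC][20-61 FREE]
Op 2: free(a) -> (freed a); heap: [0-61 FREE]
Op 3: b = malloc(16) -> b = 0; heap: [0-15 ALLOC][16-61 FREE]
Op 4: c = malloc(3) -> c = 16; heap: [0-15 ALLOC][16-18 ALLOC][19-61 FREE]
Op 5: free(b) -> (freed b); heap: [0-15 FREE][16-18 ALLOC][19-61 FREE]
Op 6: free(c) -> (freed c); heap: [0-61 FREE]
Op 7: d = malloc(10) -> d = 0; heap: [0-9 ALLOC][10-61 FREE]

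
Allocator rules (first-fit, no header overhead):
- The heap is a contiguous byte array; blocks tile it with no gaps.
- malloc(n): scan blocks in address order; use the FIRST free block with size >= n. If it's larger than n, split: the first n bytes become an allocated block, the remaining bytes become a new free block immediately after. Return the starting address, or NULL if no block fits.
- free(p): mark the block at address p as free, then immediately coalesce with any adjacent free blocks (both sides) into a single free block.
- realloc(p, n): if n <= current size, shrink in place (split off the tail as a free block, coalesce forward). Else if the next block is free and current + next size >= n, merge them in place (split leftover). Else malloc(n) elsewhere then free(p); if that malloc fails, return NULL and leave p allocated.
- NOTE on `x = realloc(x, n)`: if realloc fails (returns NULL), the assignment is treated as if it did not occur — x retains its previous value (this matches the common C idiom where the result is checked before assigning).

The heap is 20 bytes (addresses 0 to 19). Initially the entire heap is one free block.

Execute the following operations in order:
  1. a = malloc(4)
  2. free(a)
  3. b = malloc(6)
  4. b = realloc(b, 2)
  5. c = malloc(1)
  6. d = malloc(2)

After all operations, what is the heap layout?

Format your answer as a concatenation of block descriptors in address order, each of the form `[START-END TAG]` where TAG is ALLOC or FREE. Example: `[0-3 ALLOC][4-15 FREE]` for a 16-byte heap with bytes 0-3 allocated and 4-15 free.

Answer: [0-1 ALLOC][2-2 ALLOC][3-4 ALLOC][5-19 FREE]

Derivation:
Op 1: a = malloc(4) -> a = 0; heap: [0-3 ALLOC][4-19 FREE]
Op 2: free(a) -> (freed a); heap: [0-19 FREE]
Op 3: b = malloc(6) -> b = 0; heap: [0-5 ALLOC][6-19 FREE]
Op 4: b = realloc(b, 2) -> b = 0; heap: [0-1 ALLOC][2-19 FREE]
Op 5: c = malloc(1) -> c = 2; heap: [0-1 ALLOC][2-2 ALLOC][3-19 FREE]
Op 6: d = malloc(2) -> d = 3; heap: [0-1 ALLOC][2-2 ALLOC][3-4 ALLOC][5-19 FREE]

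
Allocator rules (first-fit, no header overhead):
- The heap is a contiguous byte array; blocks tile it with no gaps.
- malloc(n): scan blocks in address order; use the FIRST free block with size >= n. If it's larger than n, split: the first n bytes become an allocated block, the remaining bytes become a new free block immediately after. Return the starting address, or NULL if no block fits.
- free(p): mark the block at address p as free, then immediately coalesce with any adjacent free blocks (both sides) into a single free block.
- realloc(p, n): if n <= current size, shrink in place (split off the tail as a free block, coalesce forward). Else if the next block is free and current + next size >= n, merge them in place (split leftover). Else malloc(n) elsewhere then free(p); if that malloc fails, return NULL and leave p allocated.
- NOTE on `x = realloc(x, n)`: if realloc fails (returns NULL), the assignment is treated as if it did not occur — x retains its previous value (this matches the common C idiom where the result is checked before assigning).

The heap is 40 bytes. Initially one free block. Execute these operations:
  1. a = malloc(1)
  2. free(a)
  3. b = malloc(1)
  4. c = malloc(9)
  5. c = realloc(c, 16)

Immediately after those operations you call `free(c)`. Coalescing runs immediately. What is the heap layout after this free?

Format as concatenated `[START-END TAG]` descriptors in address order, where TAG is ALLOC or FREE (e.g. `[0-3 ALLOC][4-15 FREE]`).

Answer: [0-0 ALLOC][1-39 FREE]

Derivation:
Op 1: a = malloc(1) -> a = 0; heap: [0-0 ALLOC][1-39 FREE]
Op 2: free(a) -> (freed a); heap: [0-39 FREE]
Op 3: b = malloc(1) -> b = 0; heap: [0-0 ALLOC][1-39 FREE]
Op 4: c = malloc(9) -> c = 1; heap: [0-0 ALLOC][1-9 ALLOC][10-39 FREE]
Op 5: c = realloc(c, 16) -> c = 1; heap: [0-0 ALLOC][1-16 ALLOC][17-39 FREE]
free(c): c = 1 -> block [1-16 ALLOC]; mark free, coalesce with adjacent free neighbors -> [0-0 ALLOC][1-39 FREE]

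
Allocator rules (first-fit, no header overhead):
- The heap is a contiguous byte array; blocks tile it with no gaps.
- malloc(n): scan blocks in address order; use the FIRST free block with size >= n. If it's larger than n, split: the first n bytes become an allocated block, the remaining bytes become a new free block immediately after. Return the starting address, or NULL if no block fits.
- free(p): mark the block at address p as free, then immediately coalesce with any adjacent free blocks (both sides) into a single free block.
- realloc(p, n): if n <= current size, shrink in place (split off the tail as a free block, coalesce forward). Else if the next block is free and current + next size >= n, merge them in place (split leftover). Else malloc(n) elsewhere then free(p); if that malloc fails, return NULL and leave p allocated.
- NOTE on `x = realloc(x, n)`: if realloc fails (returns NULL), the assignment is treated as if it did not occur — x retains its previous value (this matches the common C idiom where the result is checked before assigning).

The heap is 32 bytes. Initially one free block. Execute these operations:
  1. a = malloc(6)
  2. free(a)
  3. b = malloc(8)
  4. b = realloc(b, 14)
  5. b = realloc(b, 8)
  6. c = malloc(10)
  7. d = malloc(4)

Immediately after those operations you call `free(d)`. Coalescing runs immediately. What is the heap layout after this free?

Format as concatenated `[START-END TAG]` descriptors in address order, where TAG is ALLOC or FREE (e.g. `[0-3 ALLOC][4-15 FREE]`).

Op 1: a = malloc(6) -> a = 0; heap: [0-5 ALLOC][6-31 FREE]
Op 2: free(a) -> (freed a); heap: [0-31 FREE]
Op 3: b = malloc(8) -> b = 0; heap: [0-7 ALLOC][8-31 FREE]
Op 4: b = realloc(b, 14) -> b = 0; heap: [0-13 ALLOC][14-31 FREE]
Op 5: b = realloc(b, 8) -> b = 0; heap: [0-7 ALLOC][8-31 FREE]
Op 6: c = malloc(10) -> c = 8; heap: [0-7 ALLOC][8-17 ALLOC][18-31 FREE]
Op 7: d = malloc(4) -> d = 18; heap: [0-7 ALLOC][8-17 ALLOC][18-21 ALLOC][22-31 FREE]
free(d): d = 18 -> block [18-21 ALLOC]; mark free, coalesce with adjacent free neighbors -> [0-7 ALLOC][8-17 ALLOC][18-31 FREE]

Answer: [0-7 ALLOC][8-17 ALLOC][18-31 FREE]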